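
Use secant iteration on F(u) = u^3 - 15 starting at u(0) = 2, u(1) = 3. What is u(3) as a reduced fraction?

6395/2613

F(2) = -7, F(3) = 12. u(2) = 3 - 12·(3 - 2)/(12 - (-7)) = 45/19.
F(3) = 12, F(45/19) = -11760/6859. u(3) = (45/19) - (-11760/6859)·((45/19) - 3)/((-11760/6859) - 12) = 6395/2613.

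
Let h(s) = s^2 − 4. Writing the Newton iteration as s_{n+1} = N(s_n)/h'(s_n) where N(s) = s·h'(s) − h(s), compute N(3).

h'(s) = 2s.
N(s) = s·h'(s) − h(s) = s·(2s) − (s^2 − 4) = s^2 + 4.
N(3) = 13.

13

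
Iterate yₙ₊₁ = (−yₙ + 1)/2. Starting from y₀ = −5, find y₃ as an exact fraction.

y₁ = (−(−5) + 1)/2 = 3.
y₂ = (−3 + 1)/2 = −1.
y₃ = (−(−1) + 1)/2 = 1.

1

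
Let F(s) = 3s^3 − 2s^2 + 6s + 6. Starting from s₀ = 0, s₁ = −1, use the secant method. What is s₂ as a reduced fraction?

F(0) = 6, F(−1) = −5. s₂ = (−1) − (−5)·((−1) − 0)/((−5) − 6) = −6/11.

−6/11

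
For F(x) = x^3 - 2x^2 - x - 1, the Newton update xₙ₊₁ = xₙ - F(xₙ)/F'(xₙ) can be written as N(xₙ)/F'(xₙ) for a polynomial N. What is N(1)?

F'(x) = 3x^2 - 4x - 1.
N(x) = x·F'(x) - F(x) = x·(3x^2 - 4x - 1) - (x^3 - 2x^2 - x - 1) = 2x^3 - 2x^2 + 1.
N(1) = 1.

1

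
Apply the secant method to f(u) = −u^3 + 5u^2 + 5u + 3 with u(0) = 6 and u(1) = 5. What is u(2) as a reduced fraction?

f(6) = −3, f(5) = 28. u(2) = 5 − 28·(5 − 6)/(28 − (−3)) = 183/31.

183/31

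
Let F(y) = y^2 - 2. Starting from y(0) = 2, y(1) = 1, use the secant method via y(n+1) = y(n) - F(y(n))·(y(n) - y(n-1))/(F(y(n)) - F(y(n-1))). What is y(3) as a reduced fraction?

10/7

F(2) = 2, F(1) = -1. y(2) = 1 - (-1)·(1 - 2)/((-1) - 2) = 4/3.
F(1) = -1, F(4/3) = -2/9. y(3) = (4/3) - (-2/9)·((4/3) - 1)/((-2/9) - (-1)) = 10/7.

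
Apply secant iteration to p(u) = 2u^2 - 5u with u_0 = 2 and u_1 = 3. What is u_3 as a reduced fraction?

72/29

p(2) = -2, p(3) = 3. u_2 = 3 - 3·(3 - 2)/(3 - (-2)) = 12/5.
p(3) = 3, p(12/5) = -12/25. u_3 = (12/5) - (-12/25)·((12/5) - 3)/((-12/25) - 3) = 72/29.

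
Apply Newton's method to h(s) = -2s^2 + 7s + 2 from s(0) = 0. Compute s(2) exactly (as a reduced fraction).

-106/399

h'(s) = -4s + 7.
h(0) = 2, h'(0) = 7, so s(1) = 0 - 2/7 = -2/7.
h(-2/7) = -8/49, h'(-2/7) = 57/7, so s(2) = (-2/7) - (-8/49)/(57/7) = -106/399.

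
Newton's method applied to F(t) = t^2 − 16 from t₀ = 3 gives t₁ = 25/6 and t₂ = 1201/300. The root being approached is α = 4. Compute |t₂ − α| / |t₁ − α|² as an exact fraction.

t₁ − α = 25/6 − 4 = 1/6, so |t₁ − α| = 1/6.
t₂ − α = 1201/300 − 4 = 1/300, so |t₂ − α| = 1/300.
|t₁ − α|² = 1/36.
Ratio = (1/300) / (1/36) = 3/25.

3/25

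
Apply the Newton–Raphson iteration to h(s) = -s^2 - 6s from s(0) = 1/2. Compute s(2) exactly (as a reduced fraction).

1/4760

h'(s) = -2s - 6.
h(1/2) = -13/4, h'(1/2) = -7, so s(1) = (1/2) - (-13/4)/(-7) = 1/28.
h(1/28) = -169/784, h'(1/28) = -85/14, so s(2) = (1/28) - (-169/784)/(-85/14) = 1/4760.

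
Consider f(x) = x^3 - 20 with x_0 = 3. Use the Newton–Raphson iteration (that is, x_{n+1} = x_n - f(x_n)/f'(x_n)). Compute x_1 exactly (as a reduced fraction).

f'(x) = 3x^2.
f(3) = 7, f'(3) = 27, so x_1 = 3 - 7/27 = 74/27.

74/27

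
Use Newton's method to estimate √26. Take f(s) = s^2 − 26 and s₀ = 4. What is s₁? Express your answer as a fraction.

21/4

f'(s) = 2s.
f(4) = −10, f'(4) = 8, so s₁ = 4 − (−10)/8 = 21/4.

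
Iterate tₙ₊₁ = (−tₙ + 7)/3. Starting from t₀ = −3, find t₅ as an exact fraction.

430/243

t₁ = (−(−3) + 7)/3 = 10/3.
t₂ = (−(10/3) + 7)/3 = 11/9.
t₃ = (−(11/9) + 7)/3 = 52/27.
t₄ = (−(52/27) + 7)/3 = 137/81.
t₅ = (−(137/81) + 7)/3 = 430/243.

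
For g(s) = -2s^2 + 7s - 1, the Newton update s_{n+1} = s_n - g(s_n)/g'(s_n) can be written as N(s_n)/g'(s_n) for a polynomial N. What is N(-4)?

-31

g'(s) = -4s + 7.
N(s) = s·g'(s) - g(s) = s·(-4s + 7) - (-2s^2 + 7s - 1) = -2s^2 + 1.
N(-4) = -31.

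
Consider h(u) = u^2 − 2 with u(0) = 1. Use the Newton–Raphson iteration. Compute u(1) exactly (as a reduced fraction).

3/2

h'(u) = 2u.
h(1) = −1, h'(1) = 2, so u(1) = 1 − (−1)/2 = 3/2.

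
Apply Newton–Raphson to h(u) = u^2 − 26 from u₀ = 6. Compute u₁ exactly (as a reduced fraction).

h'(u) = 2u.
h(6) = 10, h'(6) = 12, so u₁ = 6 − 10/12 = 31/6.

31/6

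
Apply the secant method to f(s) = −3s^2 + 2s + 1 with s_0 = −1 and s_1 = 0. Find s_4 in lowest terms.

−20/61

f(−1) = −4, f(0) = 1. s_2 = 0 − 1·(0 − (−1))/(1 − (−4)) = −1/5.
f(0) = 1, f(−1/5) = 12/25. s_3 = (−1/5) − (12/25)·((−1/5) − 0)/((12/25) − 1) = −5/13.
f(−1/5) = 12/25, f(−5/13) = −36/169. s_4 = (−5/13) − (−36/169)·((−5/13) − (−1/5))/((−36/169) − (12/25)) = −20/61.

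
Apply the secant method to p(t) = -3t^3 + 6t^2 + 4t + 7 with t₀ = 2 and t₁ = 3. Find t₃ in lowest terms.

p(2) = 15, p(3) = -8. t₂ = 3 - (-8)·(3 - 2)/((-8) - 15) = 61/23.
p(3) = -8, p(61/23) = 46800/12167. t₃ = (61/23) - (46800/12167)·((61/23) - 3)/((46800/12167) - (-8)) = 49819/18017.

49819/18017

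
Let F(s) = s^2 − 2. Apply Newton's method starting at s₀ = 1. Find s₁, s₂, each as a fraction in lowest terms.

s₁ = 3/2, s₂ = 17/12

F'(s) = 2s.
F(1) = −1, F'(1) = 2, so s₁ = 1 − (−1)/2 = 3/2.
F(3/2) = 1/4, F'(3/2) = 3, so s₂ = (3/2) − (1/4)/3 = 17/12.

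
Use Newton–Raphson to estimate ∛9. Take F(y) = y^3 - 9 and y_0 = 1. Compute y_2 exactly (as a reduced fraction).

2905/1089

F'(y) = 3y^2.
F(1) = -8, F'(1) = 3, so y_1 = 1 - (-8)/3 = 11/3.
F(11/3) = 1088/27, F'(11/3) = 121/3, so y_2 = (11/3) - (1088/27)/(121/3) = 2905/1089.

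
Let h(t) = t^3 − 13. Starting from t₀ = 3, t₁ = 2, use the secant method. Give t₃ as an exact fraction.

11659/4927

h(3) = 14, h(2) = −5. t₂ = 2 − (−5)·(2 − 3)/((−5) − 14) = 43/19.
h(2) = −5, h(43/19) = −9660/6859. t₃ = (43/19) − (−9660/6859)·((43/19) − 2)/((−9660/6859) − (−5)) = 11659/4927.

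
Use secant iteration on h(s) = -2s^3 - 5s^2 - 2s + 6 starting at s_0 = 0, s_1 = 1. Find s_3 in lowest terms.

104/131

h(0) = 6, h(1) = -3. s_2 = 1 - (-3)·(1 - 0)/((-3) - 6) = 2/3.
h(1) = -3, h(2/3) = 50/27. s_3 = (2/3) - (50/27)·((2/3) - 1)/((50/27) - (-3)) = 104/131.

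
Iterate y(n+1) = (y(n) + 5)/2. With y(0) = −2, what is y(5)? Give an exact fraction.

153/32

y(1) = ((−2) + 5)/2 = 3/2.
y(2) = ((3/2) + 5)/2 = 13/4.
y(3) = ((13/4) + 5)/2 = 33/8.
y(4) = ((33/8) + 5)/2 = 73/16.
y(5) = ((73/16) + 5)/2 = 153/32.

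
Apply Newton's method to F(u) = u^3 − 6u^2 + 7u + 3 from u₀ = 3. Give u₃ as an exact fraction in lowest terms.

51243/23290

F'(u) = 3u^2 − 12u + 7.
F(3) = −3, F'(3) = −2, so u₁ = 3 − (−3)/(−2) = 3/2.
F(3/2) = 27/8, F'(3/2) = −17/4, so u₂ = (3/2) − (27/8)/(−17/4) = 39/17.
F(39/17) = −2187/4913, F'(39/17) = −1370/289, so u₃ = (39/17) − (−2187/4913)/(−1370/289) = 51243/23290.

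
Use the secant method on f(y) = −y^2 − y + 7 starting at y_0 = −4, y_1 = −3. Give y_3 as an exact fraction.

f(−4) = −5, f(−3) = 1. y_2 = (−3) − 1·((−3) − (−4))/(1 − (−5)) = −19/6.
f(−3) = 1, f(−19/6) = 5/36. y_3 = (−19/6) − (5/36)·((−19/6) − (−3))/((5/36) − 1) = −99/31.

−99/31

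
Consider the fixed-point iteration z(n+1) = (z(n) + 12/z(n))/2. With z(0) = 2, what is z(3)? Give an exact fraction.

97/28

z(1) = (2 + 12/2)/2 = 4.
z(2) = (4 + 12/4)/2 = 7/2.
z(3) = (7/2 + 12/(7/2))/2 = 97/28.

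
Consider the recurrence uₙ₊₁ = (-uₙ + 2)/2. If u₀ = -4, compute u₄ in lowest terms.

3/8

u₁ = (-(-4) + 2)/2 = 3.
u₂ = (-3 + 2)/2 = -1/2.
u₃ = (-(-1/2) + 2)/2 = 5/4.
u₄ = (-(5/4) + 2)/2 = 3/8.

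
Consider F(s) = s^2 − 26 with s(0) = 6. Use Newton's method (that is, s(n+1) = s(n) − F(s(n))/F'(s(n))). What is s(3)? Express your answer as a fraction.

F'(s) = 2s.
F(6) = 10, F'(6) = 12, so s(1) = 6 − 10/12 = 31/6.
F(31/6) = 25/36, F'(31/6) = 31/3, so s(2) = (31/6) − (25/36)/(31/3) = 1897/372.
F(1897/372) = 625/138384, F'(1897/372) = 1897/186, so s(3) = (1897/372) − (625/138384)/(1897/186) = 7196593/1411368.

7196593/1411368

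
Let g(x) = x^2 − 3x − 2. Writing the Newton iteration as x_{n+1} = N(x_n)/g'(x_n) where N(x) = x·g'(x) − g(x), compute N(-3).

g'(x) = 2x − 3.
N(x) = x·g'(x) − g(x) = x·(2x − 3) − (x^2 − 3x − 2) = x^2 + 2.
N(-3) = 11.

11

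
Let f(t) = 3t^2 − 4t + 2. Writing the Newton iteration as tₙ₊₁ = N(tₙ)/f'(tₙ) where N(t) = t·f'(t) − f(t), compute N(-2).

f'(t) = 6t − 4.
N(t) = t·f'(t) − f(t) = t·(6t − 4) − (3t^2 − 4t + 2) = 3t^2 − 2.
N(-2) = 10.

10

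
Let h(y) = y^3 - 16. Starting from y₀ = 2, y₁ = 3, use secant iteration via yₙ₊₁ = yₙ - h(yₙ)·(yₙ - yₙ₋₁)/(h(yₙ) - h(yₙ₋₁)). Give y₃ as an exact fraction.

19990/7987

h(2) = -8, h(3) = 11. y₂ = 3 - 11·(3 - 2)/(11 - (-8)) = 46/19.
h(3) = 11, h(46/19) = -12408/6859. y₃ = (46/19) - (-12408/6859)·((46/19) - 3)/((-12408/6859) - 11) = 19990/7987.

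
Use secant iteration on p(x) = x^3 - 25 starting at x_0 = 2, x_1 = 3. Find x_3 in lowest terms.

p(2) = -17, p(3) = 2. x_2 = 3 - 2·(3 - 2)/(2 - (-17)) = 55/19.
p(3) = 2, p(55/19) = -5100/6859. x_3 = (55/19) - (-5100/6859)·((55/19) - 3)/((-5100/6859) - 2) = 27505/9409.

27505/9409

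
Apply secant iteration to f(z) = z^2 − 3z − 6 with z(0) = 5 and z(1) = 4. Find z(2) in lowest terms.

13/3

f(5) = 4, f(4) = −2. z(2) = 4 − (−2)·(4 − 5)/((−2) − 4) = 13/3.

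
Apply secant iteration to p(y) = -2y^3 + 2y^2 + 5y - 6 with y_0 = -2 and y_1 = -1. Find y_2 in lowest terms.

-22/15

p(-2) = 8, p(-1) = -7. y_2 = (-1) - (-7)·((-1) - (-2))/((-7) - 8) = -22/15.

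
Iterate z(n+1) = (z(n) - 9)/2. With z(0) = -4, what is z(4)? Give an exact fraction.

z(1) = ((-4) - 9)/2 = -13/2.
z(2) = ((-13/2) - 9)/2 = -31/4.
z(3) = ((-31/4) - 9)/2 = -67/8.
z(4) = ((-67/8) - 9)/2 = -139/16.

-139/16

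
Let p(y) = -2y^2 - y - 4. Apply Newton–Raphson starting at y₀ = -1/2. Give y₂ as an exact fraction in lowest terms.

p'(y) = -4y - 1.
p(-1/2) = -4, p'(-1/2) = 1, so y₁ = (-1/2) - (-4)/1 = 7/2.
p(7/2) = -32, p'(7/2) = -15, so y₂ = (7/2) - (-32)/(-15) = 41/30.

41/30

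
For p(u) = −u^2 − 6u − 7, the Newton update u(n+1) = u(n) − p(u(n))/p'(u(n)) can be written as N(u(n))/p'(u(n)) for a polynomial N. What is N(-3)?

−2

p'(u) = −2u − 6.
N(u) = u·p'(u) − p(u) = u·(−2u − 6) − (−u^2 − 6u − 7) = −u^2 + 7.
N(-3) = −2.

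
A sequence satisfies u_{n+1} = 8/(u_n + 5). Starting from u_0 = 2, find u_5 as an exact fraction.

u_1 = 8/(2 + 5) = 8/7.
u_2 = 8/(8/7 + 5) = 56/43.
u_3 = 8/(56/43 + 5) = 344/271.
u_4 = 8/(344/271 + 5) = 2168/1699.
u_5 = 8/(2168/1699 + 5) = 13592/10663.

13592/10663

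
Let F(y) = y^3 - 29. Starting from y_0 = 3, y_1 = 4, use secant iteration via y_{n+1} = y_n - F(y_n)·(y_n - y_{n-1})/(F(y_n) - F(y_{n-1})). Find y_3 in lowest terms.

157673/51397

F(3) = -2, F(4) = 35. y_2 = 4 - 35·(4 - 3)/(35 - (-2)) = 113/37.
F(4) = 35, F(113/37) = -26040/50653. y_3 = (113/37) - (-26040/50653)·((113/37) - 4)/((-26040/50653) - 35) = 157673/51397.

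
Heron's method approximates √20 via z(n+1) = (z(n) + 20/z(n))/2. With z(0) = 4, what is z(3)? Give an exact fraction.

51841/11592

z(1) = (4 + 20/4)/2 = 9/2.
z(2) = (9/2 + 20/(9/2))/2 = 161/36.
z(3) = (161/36 + 20/(161/36))/2 = 51841/11592.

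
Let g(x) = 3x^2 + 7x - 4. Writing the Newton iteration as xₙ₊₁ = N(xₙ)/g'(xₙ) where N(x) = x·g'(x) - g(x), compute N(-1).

g'(x) = 6x + 7.
N(x) = x·g'(x) - g(x) = x·(6x + 7) - (3x^2 + 7x - 4) = 3x^2 + 4.
N(-1) = 7.

7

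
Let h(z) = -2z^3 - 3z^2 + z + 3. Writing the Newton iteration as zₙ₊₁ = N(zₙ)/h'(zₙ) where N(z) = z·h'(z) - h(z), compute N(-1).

-2

h'(z) = -6z^2 - 6z + 1.
N(z) = z·h'(z) - h(z) = z·(-6z^2 - 6z + 1) - (-2z^3 - 3z^2 + z + 3) = -4z^3 - 3z^2 - 3.
N(-1) = -2.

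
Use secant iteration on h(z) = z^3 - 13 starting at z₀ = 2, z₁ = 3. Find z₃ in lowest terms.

h(2) = -5, h(3) = 14. z₂ = 3 - 14·(3 - 2)/(14 - (-5)) = 43/19.
h(3) = 14, h(43/19) = -9660/6859. z₃ = (43/19) - (-9660/6859)·((43/19) - 3)/((-9660/6859) - 14) = 17593/7549.

17593/7549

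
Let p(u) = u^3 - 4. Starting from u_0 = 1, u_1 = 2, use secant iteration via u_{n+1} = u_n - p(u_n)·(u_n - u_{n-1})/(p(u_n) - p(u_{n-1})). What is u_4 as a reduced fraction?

p(1) = -3, p(2) = 4. u_2 = 2 - 4·(2 - 1)/(4 - (-3)) = 10/7.
p(2) = 4, p(10/7) = -372/343. u_3 = (10/7) - (-372/343)·((10/7) - 2)/((-372/343) - 4) = 169/109.
p(10/7) = -372/343, p(169/109) = -353307/1295029. u_4 = (169/109) - (-353307/1295029)·((169/109) - (10/7))/((-353307/1295029) - (-372/343)) = 2056682/1292353.

2056682/1292353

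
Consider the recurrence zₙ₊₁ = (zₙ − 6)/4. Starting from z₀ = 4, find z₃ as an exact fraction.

z₁ = (4 − 6)/4 = −1/2.
z₂ = ((−1/2) − 6)/4 = −13/8.
z₃ = ((−13/8) − 6)/4 = −61/32.

−61/32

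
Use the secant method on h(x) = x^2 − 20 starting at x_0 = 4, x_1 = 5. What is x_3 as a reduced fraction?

76/17

h(4) = −4, h(5) = 5. x_2 = 5 − 5·(5 − 4)/(5 − (−4)) = 40/9.
h(5) = 5, h(40/9) = −20/81. x_3 = (40/9) − (−20/81)·((40/9) − 5)/((−20/81) − 5) = 76/17.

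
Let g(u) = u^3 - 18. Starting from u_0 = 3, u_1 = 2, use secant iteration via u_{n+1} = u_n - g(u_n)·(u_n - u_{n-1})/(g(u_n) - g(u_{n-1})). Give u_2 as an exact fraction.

48/19

g(3) = 9, g(2) = -10. u_2 = 2 - (-10)·(2 - 3)/((-10) - 9) = 48/19.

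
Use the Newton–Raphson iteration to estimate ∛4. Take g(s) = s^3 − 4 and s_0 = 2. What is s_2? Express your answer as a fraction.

g'(s) = 3s^2.
g(2) = 4, g'(2) = 12, so s_1 = 2 − 4/12 = 5/3.
g(5/3) = 17/27, g'(5/3) = 25/3, so s_2 = (5/3) − (17/27)/(25/3) = 358/225.

358/225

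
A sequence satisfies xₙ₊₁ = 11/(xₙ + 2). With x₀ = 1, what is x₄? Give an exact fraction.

737/321

x₁ = 11/(1 + 2) = 11/3.
x₂ = 11/(11/3 + 2) = 33/17.
x₃ = 11/(33/17 + 2) = 187/67.
x₄ = 11/(187/67 + 2) = 737/321.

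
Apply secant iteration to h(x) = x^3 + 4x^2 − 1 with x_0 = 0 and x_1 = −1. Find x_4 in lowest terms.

h(0) = −1, h(−1) = 2. x_2 = (−1) − 2·((−1) − 0)/(2 − (−1)) = −1/3.
h(−1) = 2, h(−1/3) = −16/27. x_3 = (−1/3) − (−16/27)·((−1/3) − (−1))/((−16/27) − 2) = −17/35.
h(−1/3) = −16/27, h(−17/35) = −7328/42875. x_4 = (−17/35) − (−7328/42875)·((−17/35) − (−1/3))/((−7328/42875) − (−16/27)) = −16703/30509.

−16703/30509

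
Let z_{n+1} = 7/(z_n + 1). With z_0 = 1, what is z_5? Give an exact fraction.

z_1 = 7/(1 + 1) = 7/2.
z_2 = 7/(7/2 + 1) = 14/9.
z_3 = 7/(14/9 + 1) = 63/23.
z_4 = 7/(63/23 + 1) = 161/86.
z_5 = 7/(161/86 + 1) = 602/247.

602/247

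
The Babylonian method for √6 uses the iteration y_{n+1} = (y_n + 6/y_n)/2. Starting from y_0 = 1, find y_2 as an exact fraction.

y_1 = (1 + 6/1)/2 = 7/2.
y_2 = (7/2 + 6/(7/2))/2 = 73/28.

73/28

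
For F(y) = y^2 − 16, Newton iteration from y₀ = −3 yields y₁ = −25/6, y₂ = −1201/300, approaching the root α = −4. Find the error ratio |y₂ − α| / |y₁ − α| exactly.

1/50

y₁ − α = −25/6 − (−4) = −25/6 + 4 = −1/6, so |y₁ − α| = 1/6.
y₂ − α = −1201/300 − (−4) = −1201/300 + 4 = −1/300, so |y₂ − α| = 1/300.
Ratio = (1/300) / (1/6) = 1/50.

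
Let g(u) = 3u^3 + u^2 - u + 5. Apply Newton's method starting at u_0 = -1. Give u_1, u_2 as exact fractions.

u_1 = -5/3, u_2 = -45/31

g'(u) = 9u^2 + 2u - 1.
g(-1) = 4, g'(-1) = 6, so u_1 = (-1) - 4/6 = -5/3.
g(-5/3) = -40/9, g'(-5/3) = 62/3, so u_2 = (-5/3) - (-40/9)/(62/3) = -45/31.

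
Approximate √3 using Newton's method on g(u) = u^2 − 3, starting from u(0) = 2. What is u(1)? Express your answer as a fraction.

g'(u) = 2u.
g(2) = 1, g'(2) = 4, so u(1) = 2 − 1/4 = 7/4.

7/4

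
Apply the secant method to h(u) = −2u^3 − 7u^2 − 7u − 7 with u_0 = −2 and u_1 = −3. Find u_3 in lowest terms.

−37/14

h(−2) = −5, h(−3) = 5. u_2 = (−3) − 5·((−3) − (−2))/(5 − (−5)) = −5/2.
h(−3) = 5, h(−5/2) = −2. u_3 = (−5/2) − (−2)·((−5/2) − (−3))/((−2) − 5) = −37/14.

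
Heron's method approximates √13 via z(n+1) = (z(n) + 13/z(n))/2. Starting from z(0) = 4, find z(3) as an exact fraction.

z(1) = (4 + 13/4)/2 = 29/8.
z(2) = (29/8 + 13/(29/8))/2 = 1673/464.
z(3) = (1673/464 + 13/(1673/464))/2 = 5597777/1552544.

5597777/1552544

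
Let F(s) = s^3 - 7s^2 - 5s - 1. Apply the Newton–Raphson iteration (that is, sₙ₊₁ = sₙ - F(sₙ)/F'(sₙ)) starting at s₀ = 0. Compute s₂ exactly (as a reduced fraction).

-22/65

F'(s) = 3s^2 - 14s - 5.
F(0) = -1, F'(0) = -5, so s₁ = 0 - (-1)/(-5) = -1/5.
F(-1/5) = -36/125, F'(-1/5) = -52/25, so s₂ = (-1/5) - (-36/125)/(-52/25) = -22/65.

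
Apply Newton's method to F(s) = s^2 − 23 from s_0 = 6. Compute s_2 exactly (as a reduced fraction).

F'(s) = 2s.
F(6) = 13, F'(6) = 12, so s_1 = 6 − 13/12 = 59/12.
F(59/12) = 169/144, F'(59/12) = 59/6, so s_2 = (59/12) − (169/144)/(59/6) = 6793/1416.

6793/1416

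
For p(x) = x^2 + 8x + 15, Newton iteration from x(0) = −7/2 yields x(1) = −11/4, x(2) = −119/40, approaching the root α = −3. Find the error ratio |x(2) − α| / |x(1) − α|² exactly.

2/5

x(1) − α = −11/4 − (−3) = −11/4 + 3 = 1/4, so |x(1) − α| = 1/4.
x(2) − α = −119/40 − (−3) = −119/40 + 3 = 1/40, so |x(2) − α| = 1/40.
|x(1) − α|² = 1/16.
Ratio = (1/40) / (1/16) = 2/5.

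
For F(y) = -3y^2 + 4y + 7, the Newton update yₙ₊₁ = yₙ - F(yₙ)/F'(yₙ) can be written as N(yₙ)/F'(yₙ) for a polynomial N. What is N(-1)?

F'(y) = -6y + 4.
N(y) = y·F'(y) - F(y) = y·(-6y + 4) - (-3y^2 + 4y + 7) = -3y^2 - 7.
N(-1) = -10.

-10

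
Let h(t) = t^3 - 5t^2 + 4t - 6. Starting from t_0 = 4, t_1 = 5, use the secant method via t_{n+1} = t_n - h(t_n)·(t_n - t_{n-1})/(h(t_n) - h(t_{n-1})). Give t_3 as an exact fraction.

h(4) = -6, h(5) = 14. t_2 = 5 - 14·(5 - 4)/(14 - (-6)) = 43/10.
h(5) = 14, h(43/10) = -1743/1000. t_3 = (43/10) - (-1743/1000)·((43/10) - 5)/((-1743/1000) - 14) = 9845/2249.

9845/2249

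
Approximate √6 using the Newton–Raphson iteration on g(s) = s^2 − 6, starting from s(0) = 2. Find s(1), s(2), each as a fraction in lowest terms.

s(1) = 5/2, s(2) = 49/20

g'(s) = 2s.
g(2) = −2, g'(2) = 4, so s(1) = 2 − (−2)/4 = 5/2.
g(5/2) = 1/4, g'(5/2) = 5, so s(2) = (5/2) − (1/4)/5 = 49/20.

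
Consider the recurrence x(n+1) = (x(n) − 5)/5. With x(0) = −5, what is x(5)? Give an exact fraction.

x(1) = ((−5) − 5)/5 = −2.
x(2) = ((−2) − 5)/5 = −7/5.
x(3) = ((−7/5) − 5)/5 = −32/25.
x(4) = ((−32/25) − 5)/5 = −157/125.
x(5) = ((−157/125) − 5)/5 = −782/625.

−782/625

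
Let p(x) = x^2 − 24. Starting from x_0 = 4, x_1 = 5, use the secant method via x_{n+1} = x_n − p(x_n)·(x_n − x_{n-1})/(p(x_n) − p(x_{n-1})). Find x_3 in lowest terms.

p(4) = −8, p(5) = 1. x_2 = 5 − 1·(5 − 4)/(1 − (−8)) = 44/9.
p(5) = 1, p(44/9) = −8/81. x_3 = (44/9) − (−8/81)·((44/9) − 5)/((−8/81) − 1) = 436/89.

436/89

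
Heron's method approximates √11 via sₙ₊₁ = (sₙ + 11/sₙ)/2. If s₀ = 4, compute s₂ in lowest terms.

s₁ = (4 + 11/4)/2 = 27/8.
s₂ = (27/8 + 11/(27/8))/2 = 1433/432.

1433/432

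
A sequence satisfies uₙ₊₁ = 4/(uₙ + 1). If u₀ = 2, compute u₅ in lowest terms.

u₁ = 4/(2 + 1) = 4/3.
u₂ = 4/(4/3 + 1) = 12/7.
u₃ = 4/(12/7 + 1) = 28/19.
u₄ = 4/(28/19 + 1) = 76/47.
u₅ = 4/(76/47 + 1) = 188/123.

188/123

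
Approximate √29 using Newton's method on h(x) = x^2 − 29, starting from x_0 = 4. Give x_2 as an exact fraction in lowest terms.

3881/720

h'(x) = 2x.
h(4) = −13, h'(4) = 8, so x_1 = 4 − (−13)/8 = 45/8.
h(45/8) = 169/64, h'(45/8) = 45/4, so x_2 = (45/8) − (169/64)/(45/4) = 3881/720.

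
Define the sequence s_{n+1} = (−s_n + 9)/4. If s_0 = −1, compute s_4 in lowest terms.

s_1 = (−(−1) + 9)/4 = 5/2.
s_2 = (−(5/2) + 9)/4 = 13/8.
s_3 = (−(13/8) + 9)/4 = 59/32.
s_4 = (−(59/32) + 9)/4 = 229/128.

229/128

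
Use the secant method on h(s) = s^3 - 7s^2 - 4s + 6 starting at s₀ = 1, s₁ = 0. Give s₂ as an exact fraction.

3/5

h(1) = -4, h(0) = 6. s₂ = 0 - 6·(0 - 1)/(6 - (-4)) = 3/5.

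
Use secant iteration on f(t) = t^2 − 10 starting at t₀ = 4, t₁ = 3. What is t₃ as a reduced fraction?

136/43

f(4) = 6, f(3) = −1. t₂ = 3 − (−1)·(3 − 4)/((−1) − 6) = 22/7.
f(3) = −1, f(22/7) = −6/49. t₃ = (22/7) − (−6/49)·((22/7) − 3)/((−6/49) − (−1)) = 136/43.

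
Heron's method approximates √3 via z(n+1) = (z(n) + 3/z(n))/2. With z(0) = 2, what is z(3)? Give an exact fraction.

18817/10864

z(1) = (2 + 3/2)/2 = 7/4.
z(2) = (7/4 + 3/(7/4))/2 = 97/56.
z(3) = (97/56 + 3/(97/56))/2 = 18817/10864.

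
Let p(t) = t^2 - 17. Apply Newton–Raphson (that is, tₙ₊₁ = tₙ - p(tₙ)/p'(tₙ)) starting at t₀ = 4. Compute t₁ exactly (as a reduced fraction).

33/8

p'(t) = 2t.
p(4) = -1, p'(4) = 8, so t₁ = 4 - (-1)/8 = 33/8.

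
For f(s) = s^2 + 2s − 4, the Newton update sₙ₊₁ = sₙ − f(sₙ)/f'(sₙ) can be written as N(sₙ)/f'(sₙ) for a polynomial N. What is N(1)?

f'(s) = 2s + 2.
N(s) = s·f'(s) − f(s) = s·(2s + 2) − (s^2 + 2s − 4) = s^2 + 4.
N(1) = 5.

5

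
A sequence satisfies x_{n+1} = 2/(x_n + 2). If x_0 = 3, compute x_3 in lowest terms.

12/17

x_1 = 2/(3 + 2) = 2/5.
x_2 = 2/(2/5 + 2) = 5/6.
x_3 = 2/(5/6 + 2) = 12/17.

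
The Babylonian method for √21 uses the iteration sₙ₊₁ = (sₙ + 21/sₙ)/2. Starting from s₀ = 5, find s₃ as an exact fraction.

s₁ = (5 + 21/5)/2 = 23/5.
s₂ = (23/5 + 21/(23/5))/2 = 527/115.
s₃ = (527/115 + 21/(527/115))/2 = 277727/60605.

277727/60605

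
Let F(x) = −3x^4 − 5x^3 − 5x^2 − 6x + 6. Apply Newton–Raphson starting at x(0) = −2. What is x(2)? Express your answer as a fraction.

−12158/6955

F'(x) = −12x^3 − 15x^2 − 10x − 6.
F(−2) = −10, F'(−2) = 50, so x(1) = (−2) − (−10)/50 = −9/5.
F(−9/5) = −1083/625, F'(−9/5) = 4173/125, so x(2) = (−9/5) − (−1083/625)/(4173/125) = −12158/6955.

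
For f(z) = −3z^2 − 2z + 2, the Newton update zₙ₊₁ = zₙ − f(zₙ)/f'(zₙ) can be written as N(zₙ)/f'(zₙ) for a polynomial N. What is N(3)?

f'(z) = −6z − 2.
N(z) = z·f'(z) − f(z) = z·(−6z − 2) − (−3z^2 − 2z + 2) = −3z^2 − 2.
N(3) = −29.

−29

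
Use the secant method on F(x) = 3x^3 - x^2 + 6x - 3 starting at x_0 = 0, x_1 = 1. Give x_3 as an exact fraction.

F(0) = -3, F(1) = 5. x_2 = 1 - 5·(1 - 0)/(5 - (-3)) = 3/8.
F(1) = 5, F(3/8) = -375/512. x_3 = (3/8) - (-375/512)·((3/8) - 1)/((-375/512) - 5) = 267/587.

267/587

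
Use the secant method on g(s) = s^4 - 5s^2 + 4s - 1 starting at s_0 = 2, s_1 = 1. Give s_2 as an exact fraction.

5/4

g(2) = 3, g(1) = -1. s_2 = 1 - (-1)·(1 - 2)/((-1) - 3) = 5/4.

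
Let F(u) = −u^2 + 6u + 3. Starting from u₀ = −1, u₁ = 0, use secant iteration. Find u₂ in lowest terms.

−3/7

F(−1) = −4, F(0) = 3. u₂ = 0 − 3·(0 − (−1))/(3 − (−4)) = −3/7.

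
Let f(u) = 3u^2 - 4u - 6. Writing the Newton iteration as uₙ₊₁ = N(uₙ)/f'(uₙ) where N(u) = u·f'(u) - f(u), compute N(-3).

f'(u) = 6u - 4.
N(u) = u·f'(u) - f(u) = u·(6u - 4) - (3u^2 - 4u - 6) = 3u^2 + 6.
N(-3) = 33.

33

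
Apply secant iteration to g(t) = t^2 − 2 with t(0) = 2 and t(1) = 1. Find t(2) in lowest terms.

g(2) = 2, g(1) = −1. t(2) = 1 − (−1)·(1 − 2)/((−1) − 2) = 4/3.

4/3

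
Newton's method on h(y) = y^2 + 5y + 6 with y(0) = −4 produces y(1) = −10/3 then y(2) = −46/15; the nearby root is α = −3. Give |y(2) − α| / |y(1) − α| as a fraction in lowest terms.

1/5

y(1) − α = −10/3 − (−3) = −10/3 + 3 = −1/3, so |y(1) − α| = 1/3.
y(2) − α = −46/15 − (−3) = −46/15 + 3 = −1/15, so |y(2) − α| = 1/15.
Ratio = (1/15) / (1/3) = 1/5.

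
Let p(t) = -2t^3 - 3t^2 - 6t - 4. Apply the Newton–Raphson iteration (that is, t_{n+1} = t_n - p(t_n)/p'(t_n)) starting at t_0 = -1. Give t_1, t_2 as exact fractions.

t_1 = -5/6, t_2 = -457/558

p'(t) = -6t^2 - 6t - 6.
p(-1) = 1, p'(-1) = -6, so t_1 = (-1) - 1/(-6) = -5/6.
p(-5/6) = 2/27, p'(-5/6) = -31/6, so t_2 = (-5/6) - (2/27)/(-31/6) = -457/558.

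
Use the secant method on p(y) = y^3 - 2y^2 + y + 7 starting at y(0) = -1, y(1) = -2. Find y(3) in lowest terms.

-3854/3005

p(-1) = 3, p(-2) = -11. y(2) = (-2) - (-11)·((-2) - (-1))/((-11) - 3) = -17/14.
p(-2) = -11, p(-17/14) = 2871/2744. y(3) = (-17/14) - (2871/2744)·((-17/14) - (-2))/((2871/2744) - (-11)) = -3854/3005.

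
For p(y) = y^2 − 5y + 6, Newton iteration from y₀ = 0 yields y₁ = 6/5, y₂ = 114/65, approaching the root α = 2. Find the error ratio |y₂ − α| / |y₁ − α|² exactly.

y₁ − α = 6/5 − 2 = −4/5, so |y₁ − α| = 4/5.
y₂ − α = 114/65 − 2 = −16/65, so |y₂ − α| = 16/65.
|y₁ − α|² = 16/25.
Ratio = (16/65) / (16/25) = 5/13.

5/13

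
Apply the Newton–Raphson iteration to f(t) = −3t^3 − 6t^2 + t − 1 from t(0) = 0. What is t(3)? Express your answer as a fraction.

f'(t) = −9t^2 − 12t + 1.
f(0) = −1, f'(0) = 1, so t(1) = 0 − (−1)/1 = 1.
f(1) = −9, f'(1) = −20, so t(2) = 1 − (−9)/(−20) = 11/20.
f(11/20) = −22113/8000, f'(11/20) = −3329/400, so t(3) = (11/20) − (−22113/8000)/(−3329/400) = 7253/33290.

7253/33290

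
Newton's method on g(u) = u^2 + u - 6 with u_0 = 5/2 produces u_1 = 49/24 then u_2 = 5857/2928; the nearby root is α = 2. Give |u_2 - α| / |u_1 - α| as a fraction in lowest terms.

1/122

u_1 - α = 49/24 - 2 = 1/24, so |u_1 - α| = 1/24.
u_2 - α = 5857/2928 - 2 = 1/2928, so |u_2 - α| = 1/2928.
Ratio = (1/2928) / (1/24) = 1/122.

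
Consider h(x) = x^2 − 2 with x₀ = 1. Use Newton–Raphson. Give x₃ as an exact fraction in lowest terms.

577/408

h'(x) = 2x.
h(1) = −1, h'(1) = 2, so x₁ = 1 − (−1)/2 = 3/2.
h(3/2) = 1/4, h'(3/2) = 3, so x₂ = (3/2) − (1/4)/3 = 17/12.
h(17/12) = 1/144, h'(17/12) = 17/6, so x₃ = (17/12) − (1/144)/(17/6) = 577/408.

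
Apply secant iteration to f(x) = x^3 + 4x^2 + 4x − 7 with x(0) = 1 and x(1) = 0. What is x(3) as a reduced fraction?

567/625

f(1) = 2, f(0) = −7. x(2) = 0 − (−7)·(0 − 1)/((−7) − 2) = 7/9.
f(0) = −7, f(7/9) = −728/729. x(3) = (7/9) − (−728/729)·((7/9) − 0)/((−728/729) − (−7)) = 567/625.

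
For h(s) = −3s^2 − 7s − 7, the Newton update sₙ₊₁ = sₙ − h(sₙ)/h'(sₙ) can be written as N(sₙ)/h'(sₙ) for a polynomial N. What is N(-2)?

−5

h'(s) = −6s − 7.
N(s) = s·h'(s) − h(s) = s·(−6s − 7) − (−3s^2 − 7s − 7) = −3s^2 + 7.
N(-2) = −5.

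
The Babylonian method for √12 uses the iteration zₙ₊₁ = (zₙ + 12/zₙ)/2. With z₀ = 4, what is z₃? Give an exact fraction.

18817/5432

z₁ = (4 + 12/4)/2 = 7/2.
z₂ = (7/2 + 12/(7/2))/2 = 97/28.
z₃ = (97/28 + 12/(97/28))/2 = 18817/5432.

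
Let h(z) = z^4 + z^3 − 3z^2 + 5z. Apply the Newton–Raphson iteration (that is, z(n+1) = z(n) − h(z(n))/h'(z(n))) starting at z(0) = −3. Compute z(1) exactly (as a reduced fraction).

−81/29

h'(z) = 4z^3 + 3z^2 − 6z + 5.
h(−3) = 12, h'(−3) = −58, so z(1) = (−3) − 12/(−58) = −81/29.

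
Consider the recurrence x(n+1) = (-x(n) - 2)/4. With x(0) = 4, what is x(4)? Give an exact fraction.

x(1) = (-4 - 2)/4 = -3/2.
x(2) = (-(-3/2) - 2)/4 = -1/8.
x(3) = (-(-1/8) - 2)/4 = -15/32.
x(4) = (-(-15/32) - 2)/4 = -49/128.

-49/128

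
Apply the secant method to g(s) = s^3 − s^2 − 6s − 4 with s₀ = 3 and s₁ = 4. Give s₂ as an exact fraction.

19/6

g(3) = −4, g(4) = 20. s₂ = 4 − 20·(4 − 3)/(20 − (−4)) = 19/6.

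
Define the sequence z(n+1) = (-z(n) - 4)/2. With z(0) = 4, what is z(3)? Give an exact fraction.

-2

z(1) = (-4 - 4)/2 = -4.
z(2) = (-(-4) - 4)/2 = 0.
z(3) = (-0 - 4)/2 = -2.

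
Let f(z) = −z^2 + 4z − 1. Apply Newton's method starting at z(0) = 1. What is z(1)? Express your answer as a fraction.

f'(z) = −2z + 4.
f(1) = 2, f'(1) = 2, so z(1) = 1 − 2/2 = 0.

0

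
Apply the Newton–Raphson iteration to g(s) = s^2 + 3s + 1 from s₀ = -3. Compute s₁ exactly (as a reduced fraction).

-8/3

g'(s) = 2s + 3.
g(-3) = 1, g'(-3) = -3, so s₁ = (-3) - 1/(-3) = -8/3.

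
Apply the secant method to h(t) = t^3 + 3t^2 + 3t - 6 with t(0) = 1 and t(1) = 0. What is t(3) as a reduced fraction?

98/103

h(1) = 1, h(0) = -6. t(2) = 0 - (-6)·(0 - 1)/((-6) - 1) = 6/7.
h(0) = -6, h(6/7) = -204/343. t(3) = (6/7) - (-204/343)·((6/7) - 0)/((-204/343) - (-6)) = 98/103.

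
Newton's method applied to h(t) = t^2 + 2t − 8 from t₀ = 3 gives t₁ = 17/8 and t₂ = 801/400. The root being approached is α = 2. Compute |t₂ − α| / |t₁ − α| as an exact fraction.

t₁ − α = 17/8 − 2 = 1/8, so |t₁ − α| = 1/8.
t₂ − α = 801/400 − 2 = 1/400, so |t₂ − α| = 1/400.
Ratio = (1/400) / (1/8) = 1/50.

1/50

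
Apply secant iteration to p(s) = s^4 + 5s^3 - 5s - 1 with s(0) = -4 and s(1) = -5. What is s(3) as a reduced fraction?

p(-4) = -45, p(-5) = 24. s(2) = (-5) - 24·((-5) - (-4))/(24 - (-45)) = -107/23.
p(-5) = 24, p(-107/23) = -3570840/279841. s(3) = (-107/23) - (-3570840/279841)·((-107/23) - (-5))/((-3570840/279841) - 24) = -1022897/214313.

-1022897/214313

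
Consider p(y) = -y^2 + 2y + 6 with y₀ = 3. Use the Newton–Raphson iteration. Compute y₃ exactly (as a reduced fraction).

149505/41008

p'(y) = -2y + 2.
p(3) = 3, p'(3) = -4, so y₁ = 3 - 3/(-4) = 15/4.
p(15/4) = -9/16, p'(15/4) = -11/2, so y₂ = (15/4) - (-9/16)/(-11/2) = 321/88.
p(321/88) = -81/7744, p'(321/88) = -233/44, so y₃ = (321/88) - (-81/7744)/(-233/44) = 149505/41008.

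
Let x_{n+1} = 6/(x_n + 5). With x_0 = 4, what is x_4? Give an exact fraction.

618/617

x_1 = 6/(4 + 5) = 2/3.
x_2 = 6/(2/3 + 5) = 18/17.
x_3 = 6/(18/17 + 5) = 102/103.
x_4 = 6/(102/103 + 5) = 618/617.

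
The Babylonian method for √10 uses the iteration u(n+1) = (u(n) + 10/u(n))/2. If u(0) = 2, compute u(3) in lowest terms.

u(1) = (2 + 10/2)/2 = 7/2.
u(2) = (7/2 + 10/(7/2))/2 = 89/28.
u(3) = (89/28 + 10/(89/28))/2 = 15761/4984.

15761/4984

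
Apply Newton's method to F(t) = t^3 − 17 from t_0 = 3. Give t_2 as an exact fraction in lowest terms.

1050433/408321

F'(t) = 3t^2.
F(3) = 10, F'(3) = 27, so t_1 = 3 − 10/27 = 71/27.
F(71/27) = 23300/19683, F'(71/27) = 5041/243, so t_2 = (71/27) − (23300/19683)/(5041/243) = 1050433/408321.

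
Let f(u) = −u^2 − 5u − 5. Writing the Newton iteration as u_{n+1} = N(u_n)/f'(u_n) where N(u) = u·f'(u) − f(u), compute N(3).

f'(u) = −2u − 5.
N(u) = u·f'(u) − f(u) = u·(−2u − 5) − (−u^2 − 5u − 5) = −u^2 + 5.
N(3) = −4.

−4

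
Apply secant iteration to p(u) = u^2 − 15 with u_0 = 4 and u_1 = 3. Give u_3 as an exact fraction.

31/8

p(4) = 1, p(3) = −6. u_2 = 3 − (−6)·(3 − 4)/((−6) − 1) = 27/7.
p(3) = −6, p(27/7) = −6/49. u_3 = (27/7) − (−6/49)·((27/7) − 3)/((−6/49) − (−6)) = 31/8.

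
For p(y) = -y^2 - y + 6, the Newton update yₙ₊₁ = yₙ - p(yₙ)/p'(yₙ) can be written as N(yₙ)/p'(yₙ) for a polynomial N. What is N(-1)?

-7

p'(y) = -2y - 1.
N(y) = y·p'(y) - p(y) = y·(-2y - 1) - (-y^2 - y + 6) = -y^2 - 6.
N(-1) = -7.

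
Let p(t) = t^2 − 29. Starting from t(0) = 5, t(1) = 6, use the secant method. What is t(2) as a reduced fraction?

p(5) = −4, p(6) = 7. t(2) = 6 − 7·(6 − 5)/(7 − (−4)) = 59/11.

59/11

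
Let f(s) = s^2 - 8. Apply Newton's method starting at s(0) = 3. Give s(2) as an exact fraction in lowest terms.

577/204

f'(s) = 2s.
f(3) = 1, f'(3) = 6, so s(1) = 3 - 1/6 = 17/6.
f(17/6) = 1/36, f'(17/6) = 17/3, so s(2) = (17/6) - (1/36)/(17/3) = 577/204.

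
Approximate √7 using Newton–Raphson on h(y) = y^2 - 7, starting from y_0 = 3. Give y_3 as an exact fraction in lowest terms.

32257/12192

h'(y) = 2y.
h(3) = 2, h'(3) = 6, so y_1 = 3 - 2/6 = 8/3.
h(8/3) = 1/9, h'(8/3) = 16/3, so y_2 = (8/3) - (1/9)/(16/3) = 127/48.
h(127/48) = 1/2304, h'(127/48) = 127/24, so y_3 = (127/48) - (1/2304)/(127/24) = 32257/12192.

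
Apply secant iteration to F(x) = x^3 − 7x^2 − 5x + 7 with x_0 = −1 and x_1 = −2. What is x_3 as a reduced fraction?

F(−1) = 4, F(−2) = −19. x_2 = (−2) − (−19)·((−2) − (−1))/((−19) − 4) = −27/23.
F(−2) = −19, F(−27/23) = 19532/12167. x_3 = (−27/23) − (19532/12167)·((−27/23) − (−2))/((19532/12167) − (−19)) = −16339/13195.

−16339/13195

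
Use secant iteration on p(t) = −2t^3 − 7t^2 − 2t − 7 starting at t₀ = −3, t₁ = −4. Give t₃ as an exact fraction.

−81179/23393

p(−3) = −10, p(−4) = 17. t₂ = (−4) − 17·((−4) − (−3))/(17 − (−10)) = −91/27.
p(−4) = 17, p(−91/27) = −63070/19683. t₃ = (−91/27) − (−63070/19683)·((−91/27) − (−4))/((−63070/19683) − 17) = −81179/23393.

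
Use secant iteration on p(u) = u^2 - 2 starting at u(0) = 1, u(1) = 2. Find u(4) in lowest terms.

58/41

p(1) = -1, p(2) = 2. u(2) = 2 - 2·(2 - 1)/(2 - (-1)) = 4/3.
p(2) = 2, p(4/3) = -2/9. u(3) = (4/3) - (-2/9)·((4/3) - 2)/((-2/9) - 2) = 7/5.
p(4/3) = -2/9, p(7/5) = -1/25. u(4) = (7/5) - (-1/25)·((7/5) - (4/3))/((-1/25) - (-2/9)) = 58/41.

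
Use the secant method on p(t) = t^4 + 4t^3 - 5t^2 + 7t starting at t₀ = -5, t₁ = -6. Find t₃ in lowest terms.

p(-5) = -35, p(-6) = 210. t₂ = (-6) - 210·((-6) - (-5))/(210 - (-35)) = -36/7.
p(-6) = 210, p(-36/7) = -30708/2401. t₃ = (-36/7) - (-30708/2401)·((-36/7) - (-6))/((-30708/2401) - 210) = -462888/89153.

-462888/89153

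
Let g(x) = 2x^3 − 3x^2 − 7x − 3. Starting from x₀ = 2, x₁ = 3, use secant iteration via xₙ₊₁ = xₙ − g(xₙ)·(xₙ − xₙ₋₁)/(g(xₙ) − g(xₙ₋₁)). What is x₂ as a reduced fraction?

g(2) = −13, g(3) = 3. x₂ = 3 − 3·(3 − 2)/(3 − (−13)) = 45/16.

45/16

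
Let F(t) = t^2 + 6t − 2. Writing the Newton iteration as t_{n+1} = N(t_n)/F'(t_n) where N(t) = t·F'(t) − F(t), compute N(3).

F'(t) = 2t + 6.
N(t) = t·F'(t) − F(t) = t·(2t + 6) − (t^2 + 6t − 2) = t^2 + 2.
N(3) = 11.

11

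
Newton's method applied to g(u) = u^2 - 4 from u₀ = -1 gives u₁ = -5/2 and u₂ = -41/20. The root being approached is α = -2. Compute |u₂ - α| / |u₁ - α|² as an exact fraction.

1/5

u₁ - α = -5/2 - (-2) = -5/2 + 2 = -1/2, so |u₁ - α| = 1/2.
u₂ - α = -41/20 - (-2) = -41/20 + 2 = -1/20, so |u₂ - α| = 1/20.
|u₁ - α|² = 1/4.
Ratio = (1/20) / (1/4) = 1/5.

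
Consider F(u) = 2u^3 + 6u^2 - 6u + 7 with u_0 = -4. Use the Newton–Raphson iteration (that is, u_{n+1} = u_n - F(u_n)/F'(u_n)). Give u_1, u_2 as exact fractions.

F'(u) = 6u^2 + 12u - 6.
F(-4) = -1, F'(-4) = 42, so u_1 = (-4) - (-1)/42 = -167/42.
F(-167/42) = -377/37044, F'(-167/42) = 12097/294, so u_2 = (-167/42) - (-377/37044)/(12097/294) = -3030110/762111.

u_1 = -167/42, u_2 = -3030110/762111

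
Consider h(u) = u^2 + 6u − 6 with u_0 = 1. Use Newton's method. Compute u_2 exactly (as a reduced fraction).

h'(u) = 2u + 6.
h(1) = 1, h'(1) = 8, so u_1 = 1 − 1/8 = 7/8.
h(7/8) = 1/64, h'(7/8) = 31/4, so u_2 = (7/8) − (1/64)/(31/4) = 433/496.

433/496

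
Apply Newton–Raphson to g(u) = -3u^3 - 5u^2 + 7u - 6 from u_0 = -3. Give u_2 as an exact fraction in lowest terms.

g'(u) = -9u^2 - 10u + 7.
g(-3) = 9, g'(-3) = -44, so u_1 = (-3) - 9/(-44) = -123/44.
g(-123/44) = 76221/85184, g'(-123/44) = -68489/1936, so u_2 = (-123/44) - (76221/85184)/(-68489/1936) = -4173963/1506758.

-4173963/1506758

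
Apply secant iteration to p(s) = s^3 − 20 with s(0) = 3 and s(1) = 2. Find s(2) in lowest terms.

50/19

p(3) = 7, p(2) = −12. s(2) = 2 − (−12)·(2 − 3)/((−12) − 7) = 50/19.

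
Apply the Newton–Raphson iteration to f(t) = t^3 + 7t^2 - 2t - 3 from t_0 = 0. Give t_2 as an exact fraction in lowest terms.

-48/65

f'(t) = 3t^2 + 14t - 2.
f(0) = -3, f'(0) = -2, so t_1 = 0 - (-3)/(-2) = -3/2.
f(-3/2) = 99/8, f'(-3/2) = -65/4, so t_2 = (-3/2) - (99/8)/(-65/4) = -48/65.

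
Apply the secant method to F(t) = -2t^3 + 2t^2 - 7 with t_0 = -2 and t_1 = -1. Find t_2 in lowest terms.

-23/20

F(-2) = 17, F(-1) = -3. t_2 = (-1) - (-3)·((-1) - (-2))/((-3) - 17) = -23/20.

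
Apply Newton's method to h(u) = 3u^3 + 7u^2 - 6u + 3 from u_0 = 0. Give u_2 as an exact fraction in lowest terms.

-2/13

h'(u) = 9u^2 + 14u - 6.
h(0) = 3, h'(0) = -6, so u_1 = 0 - 3/(-6) = 1/2.
h(1/2) = 17/8, h'(1/2) = 13/4, so u_2 = (1/2) - (17/8)/(13/4) = -2/13.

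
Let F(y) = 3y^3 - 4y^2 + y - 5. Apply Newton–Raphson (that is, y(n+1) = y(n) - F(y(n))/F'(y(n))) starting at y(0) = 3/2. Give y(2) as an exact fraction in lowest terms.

1275715/745698

F'(y) = 9y^2 - 8y + 1.
F(3/2) = -19/8, F'(3/2) = 37/4, so y(1) = (3/2) - (-19/8)/(37/4) = 65/37.
F(65/37) = 34295/50653, F'(65/37) = 20154/1369, so y(2) = (65/37) - (34295/50653)/(20154/1369) = 1275715/745698.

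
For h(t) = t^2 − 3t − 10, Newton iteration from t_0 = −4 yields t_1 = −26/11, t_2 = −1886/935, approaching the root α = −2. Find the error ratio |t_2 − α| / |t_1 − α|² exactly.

t_1 − α = −26/11 − (−2) = −26/11 + 2 = −4/11, so |t_1 − α| = 4/11.
t_2 − α = −1886/935 − (−2) = −1886/935 + 2 = −16/935, so |t_2 − α| = 16/935.
|t_1 − α|² = 16/121.
Ratio = (16/935) / (16/121) = 11/85.

11/85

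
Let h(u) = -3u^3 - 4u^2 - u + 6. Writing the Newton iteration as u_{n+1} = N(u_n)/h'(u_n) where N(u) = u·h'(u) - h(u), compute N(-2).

h'(u) = -9u^2 - 8u - 1.
N(u) = u·h'(u) - h(u) = u·(-9u^2 - 8u - 1) - (-3u^3 - 4u^2 - u + 6) = -6u^3 - 4u^2 - 6.
N(-2) = 26.

26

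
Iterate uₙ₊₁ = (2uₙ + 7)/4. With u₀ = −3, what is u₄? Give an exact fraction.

99/32

u₁ = (2·(−3) + 7)/4 = 1/4.
u₂ = (2·(1/4) + 7)/4 = 15/8.
u₃ = (2·(15/8) + 7)/4 = 43/16.
u₄ = (2·(43/16) + 7)/4 = 99/32.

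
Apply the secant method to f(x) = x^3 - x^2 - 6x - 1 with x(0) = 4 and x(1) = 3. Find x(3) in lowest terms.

27075/8833

f(4) = 23, f(3) = -1. x(2) = 3 - (-1)·(3 - 4)/((-1) - 23) = 73/24.
f(3) = -1, f(73/24) = -4991/13824. x(3) = (73/24) - (-4991/13824)·((73/24) - 3)/((-4991/13824) - (-1)) = 27075/8833.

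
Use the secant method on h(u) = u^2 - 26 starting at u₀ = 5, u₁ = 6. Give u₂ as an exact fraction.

h(5) = -1, h(6) = 10. u₂ = 6 - 10·(6 - 5)/(10 - (-1)) = 56/11.

56/11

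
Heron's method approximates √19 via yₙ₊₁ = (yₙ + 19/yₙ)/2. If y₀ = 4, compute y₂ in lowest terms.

2441/560

y₁ = (4 + 19/4)/2 = 35/8.
y₂ = (35/8 + 19/(35/8))/2 = 2441/560.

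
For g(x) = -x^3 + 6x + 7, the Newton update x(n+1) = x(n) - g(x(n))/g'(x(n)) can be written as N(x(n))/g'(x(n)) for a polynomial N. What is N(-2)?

g'(x) = -3x^2 + 6.
N(x) = x·g'(x) - g(x) = x·(-3x^2 + 6) - (-x^3 + 6x + 7) = -2x^3 - 7.
N(-2) = 9.

9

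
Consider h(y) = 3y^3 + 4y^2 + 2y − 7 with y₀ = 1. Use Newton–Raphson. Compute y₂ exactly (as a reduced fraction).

h'(y) = 9y^2 + 8y + 2.
h(1) = 2, h'(1) = 19, so y₁ = 1 − 2/19 = 17/19.
h(17/19) = 964/6859, h'(17/19) = 5907/361, so y₂ = (17/19) − (964/6859)/(5907/361) = 99455/112233.

99455/112233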